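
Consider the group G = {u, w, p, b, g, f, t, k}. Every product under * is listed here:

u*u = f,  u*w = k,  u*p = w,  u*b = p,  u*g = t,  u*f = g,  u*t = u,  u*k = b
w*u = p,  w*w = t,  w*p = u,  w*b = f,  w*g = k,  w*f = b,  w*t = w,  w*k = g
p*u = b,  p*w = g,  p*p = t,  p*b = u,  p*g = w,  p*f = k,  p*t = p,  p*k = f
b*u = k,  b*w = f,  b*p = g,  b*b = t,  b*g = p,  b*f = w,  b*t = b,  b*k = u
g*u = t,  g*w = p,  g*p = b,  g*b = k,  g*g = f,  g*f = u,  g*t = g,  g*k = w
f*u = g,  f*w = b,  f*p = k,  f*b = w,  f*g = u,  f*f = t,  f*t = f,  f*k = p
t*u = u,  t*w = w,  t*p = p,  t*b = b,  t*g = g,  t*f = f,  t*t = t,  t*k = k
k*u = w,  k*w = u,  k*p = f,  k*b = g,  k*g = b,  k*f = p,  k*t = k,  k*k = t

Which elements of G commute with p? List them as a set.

{f, k, p, t}

Compare row p with column p entry by entry.
k * p = f = p * k, so k commutes with p.
u * p = w but p * u = b, so u does not.
Collecting the elements that commute with p: C(p) = {f, k, p, t}.
(Structurally, G here is isomorphic to the dihedral group D_4.)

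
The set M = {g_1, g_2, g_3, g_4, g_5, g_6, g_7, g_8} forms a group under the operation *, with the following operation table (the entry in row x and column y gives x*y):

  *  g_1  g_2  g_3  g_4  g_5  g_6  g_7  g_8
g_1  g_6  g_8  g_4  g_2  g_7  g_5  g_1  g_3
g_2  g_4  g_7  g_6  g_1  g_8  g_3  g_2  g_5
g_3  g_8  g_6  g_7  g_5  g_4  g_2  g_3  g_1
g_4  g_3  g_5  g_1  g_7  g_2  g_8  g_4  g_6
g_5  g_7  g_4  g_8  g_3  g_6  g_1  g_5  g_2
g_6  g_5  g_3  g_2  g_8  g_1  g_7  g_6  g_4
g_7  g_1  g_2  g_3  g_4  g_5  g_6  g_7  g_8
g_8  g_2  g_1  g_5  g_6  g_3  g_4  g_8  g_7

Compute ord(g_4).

The identity element is g_7 (its row matches the header).
g_4^1 = g_4
g_4^2 = g_4*g_4 = g_7
The first power of g_4 equal to the identity is g_4^2, so ord(g_4) = 2.

2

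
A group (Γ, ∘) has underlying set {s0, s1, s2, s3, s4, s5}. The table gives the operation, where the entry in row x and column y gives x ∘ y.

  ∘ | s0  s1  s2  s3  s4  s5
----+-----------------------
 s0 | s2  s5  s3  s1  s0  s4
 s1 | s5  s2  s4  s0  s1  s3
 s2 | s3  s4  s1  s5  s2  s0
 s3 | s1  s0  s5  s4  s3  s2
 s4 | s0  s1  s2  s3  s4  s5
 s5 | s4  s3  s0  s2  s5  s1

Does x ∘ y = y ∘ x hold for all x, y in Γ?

Yes

Check whether the table is symmetric across its main diagonal.
Every entry (row x, col y) equals the entry (row y, col x), so Γ is abelian.
(In fact Γ ≅ the cyclic group Z_6.)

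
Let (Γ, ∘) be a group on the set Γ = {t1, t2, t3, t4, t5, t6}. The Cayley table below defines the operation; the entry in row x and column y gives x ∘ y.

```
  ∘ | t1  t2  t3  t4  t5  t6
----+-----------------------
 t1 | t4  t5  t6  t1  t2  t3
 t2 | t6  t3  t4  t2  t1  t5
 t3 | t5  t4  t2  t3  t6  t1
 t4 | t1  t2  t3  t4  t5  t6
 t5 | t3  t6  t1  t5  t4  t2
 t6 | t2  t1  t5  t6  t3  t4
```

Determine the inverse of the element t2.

First locate the identity: row t4 matches the header, so t4 is the identity.
Scan row t2 for t4: t2 ∘ t3 = t4. Hence t2^(-1) = t3.

t3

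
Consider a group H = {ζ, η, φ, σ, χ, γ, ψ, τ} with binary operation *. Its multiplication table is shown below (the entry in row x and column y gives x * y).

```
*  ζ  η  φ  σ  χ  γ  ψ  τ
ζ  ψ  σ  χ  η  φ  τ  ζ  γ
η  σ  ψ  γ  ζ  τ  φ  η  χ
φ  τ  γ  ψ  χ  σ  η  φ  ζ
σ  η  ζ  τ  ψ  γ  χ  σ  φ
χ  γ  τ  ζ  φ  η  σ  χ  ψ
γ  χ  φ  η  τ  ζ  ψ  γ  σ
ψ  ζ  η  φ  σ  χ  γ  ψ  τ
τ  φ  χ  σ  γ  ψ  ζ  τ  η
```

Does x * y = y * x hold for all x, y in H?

No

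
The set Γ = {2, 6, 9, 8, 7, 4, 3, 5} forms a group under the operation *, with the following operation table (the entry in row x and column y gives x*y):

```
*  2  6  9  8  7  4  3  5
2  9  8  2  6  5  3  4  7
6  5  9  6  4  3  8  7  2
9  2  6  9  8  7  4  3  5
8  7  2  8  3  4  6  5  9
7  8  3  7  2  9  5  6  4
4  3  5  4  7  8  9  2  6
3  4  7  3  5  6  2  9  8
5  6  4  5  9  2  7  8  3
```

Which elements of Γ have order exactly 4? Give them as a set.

{5, 8}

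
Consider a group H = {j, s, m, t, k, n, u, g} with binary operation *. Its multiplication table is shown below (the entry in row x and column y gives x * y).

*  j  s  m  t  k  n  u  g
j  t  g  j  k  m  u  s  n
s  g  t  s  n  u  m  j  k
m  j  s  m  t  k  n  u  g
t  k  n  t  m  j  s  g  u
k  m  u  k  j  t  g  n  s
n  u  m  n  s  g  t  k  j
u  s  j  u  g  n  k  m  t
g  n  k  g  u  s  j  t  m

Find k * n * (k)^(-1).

The identity is m. In row k, the entry m sits in column j, so k^(-1) = j.
k * n = g
g * j = n

n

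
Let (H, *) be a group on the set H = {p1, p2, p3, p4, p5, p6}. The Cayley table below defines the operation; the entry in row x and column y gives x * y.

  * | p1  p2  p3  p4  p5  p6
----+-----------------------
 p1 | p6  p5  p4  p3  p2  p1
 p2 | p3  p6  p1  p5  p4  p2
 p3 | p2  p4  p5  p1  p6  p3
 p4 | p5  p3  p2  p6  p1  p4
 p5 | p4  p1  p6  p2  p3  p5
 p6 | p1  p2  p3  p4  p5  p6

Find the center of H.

An element z is central iff its row equals its column in the table.
For p2: p2 * p3 = p1 ≠ p4 = p3 * p2, so p2 ∉ Z.
Checking each element this way leaves Z(H) = {p6}.
(Structurally, H here is isomorphic to the symmetric group S_3.)

{p6}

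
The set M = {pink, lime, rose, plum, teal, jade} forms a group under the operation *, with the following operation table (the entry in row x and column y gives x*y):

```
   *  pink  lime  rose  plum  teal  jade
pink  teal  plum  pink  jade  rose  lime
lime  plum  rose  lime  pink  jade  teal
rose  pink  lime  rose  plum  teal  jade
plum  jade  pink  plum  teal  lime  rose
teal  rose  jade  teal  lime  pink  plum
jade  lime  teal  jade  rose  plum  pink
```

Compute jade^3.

lime

jade^1 = jade
jade^2 = jade*jade = pink
jade^3 = pink*jade = lime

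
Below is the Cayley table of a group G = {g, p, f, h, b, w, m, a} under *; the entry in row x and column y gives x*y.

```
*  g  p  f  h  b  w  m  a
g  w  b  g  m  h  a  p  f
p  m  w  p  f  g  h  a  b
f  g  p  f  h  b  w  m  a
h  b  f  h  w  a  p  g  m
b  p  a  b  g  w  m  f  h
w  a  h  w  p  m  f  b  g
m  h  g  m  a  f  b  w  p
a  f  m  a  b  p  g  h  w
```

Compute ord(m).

4

The identity element is f (its row matches the header).
m^1 = m
m^2 = m*m = w
m^3 = w*m = b
m^4 = b*m = f
The first power of m equal to the identity is m^4, so ord(m) = 4.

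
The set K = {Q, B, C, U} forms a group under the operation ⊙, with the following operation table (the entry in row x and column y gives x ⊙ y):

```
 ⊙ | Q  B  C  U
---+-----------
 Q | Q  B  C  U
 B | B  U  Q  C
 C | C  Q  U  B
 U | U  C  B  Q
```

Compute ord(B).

4

The identity element is Q (its row matches the header).
B^1 = B
B^2 = B ⊙ B = U
B^3 = U ⊙ B = C
B^4 = C ⊙ B = Q
The first power of B equal to the identity is B^4, so ord(B) = 4.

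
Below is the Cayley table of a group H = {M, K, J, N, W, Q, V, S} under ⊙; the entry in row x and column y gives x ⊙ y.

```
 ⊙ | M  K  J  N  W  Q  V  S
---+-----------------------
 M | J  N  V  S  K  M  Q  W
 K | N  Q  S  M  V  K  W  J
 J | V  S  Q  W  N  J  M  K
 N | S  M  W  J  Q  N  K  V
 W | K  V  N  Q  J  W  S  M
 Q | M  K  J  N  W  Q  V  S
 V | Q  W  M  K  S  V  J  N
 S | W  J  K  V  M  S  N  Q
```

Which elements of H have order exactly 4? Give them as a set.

Identity is Q. Compute the order of each non-identity element by repeated multiplication:
  M: M → J → V → Q  (order 4)
  K: K → Q  (order 2)
  J: J → Q  (order 2)
  N: N → J → W → Q  (order 4)
  W: W → J → N → Q  (order 4)
  V: V → J → M → Q  (order 4)
  S: S → Q  (order 2)
Elements of order 4: {M, N, V, W}.

{M, N, V, W}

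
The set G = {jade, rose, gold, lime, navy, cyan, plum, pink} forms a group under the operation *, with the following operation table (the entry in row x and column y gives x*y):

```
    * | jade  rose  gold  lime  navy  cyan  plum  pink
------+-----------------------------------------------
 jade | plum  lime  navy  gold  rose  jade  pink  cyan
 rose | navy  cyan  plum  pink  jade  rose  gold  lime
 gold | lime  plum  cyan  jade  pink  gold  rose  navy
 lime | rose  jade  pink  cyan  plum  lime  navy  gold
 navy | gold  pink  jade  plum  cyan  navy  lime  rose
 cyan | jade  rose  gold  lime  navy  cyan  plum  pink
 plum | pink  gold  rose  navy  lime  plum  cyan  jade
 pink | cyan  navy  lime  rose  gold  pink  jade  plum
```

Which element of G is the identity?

The identity e satisfies e*x = x for all x, so its row in the table reproduces the column headers.
Row cyan reads: jade, rose, gold, lime, navy, cyan, plum, pink — exactly the header order. So cyan is the identity.

cyan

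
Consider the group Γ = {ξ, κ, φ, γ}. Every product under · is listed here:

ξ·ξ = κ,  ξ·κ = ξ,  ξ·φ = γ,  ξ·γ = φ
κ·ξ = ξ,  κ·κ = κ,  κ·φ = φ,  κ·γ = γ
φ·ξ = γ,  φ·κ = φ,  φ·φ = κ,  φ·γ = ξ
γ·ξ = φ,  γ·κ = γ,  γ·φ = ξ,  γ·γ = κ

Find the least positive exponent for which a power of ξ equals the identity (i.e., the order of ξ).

2

The identity element is κ (its row matches the header).
ξ^1 = ξ
ξ^2 = ξ·ξ = κ
The first power of ξ equal to the identity is ξ^2, so ord(ξ) = 2.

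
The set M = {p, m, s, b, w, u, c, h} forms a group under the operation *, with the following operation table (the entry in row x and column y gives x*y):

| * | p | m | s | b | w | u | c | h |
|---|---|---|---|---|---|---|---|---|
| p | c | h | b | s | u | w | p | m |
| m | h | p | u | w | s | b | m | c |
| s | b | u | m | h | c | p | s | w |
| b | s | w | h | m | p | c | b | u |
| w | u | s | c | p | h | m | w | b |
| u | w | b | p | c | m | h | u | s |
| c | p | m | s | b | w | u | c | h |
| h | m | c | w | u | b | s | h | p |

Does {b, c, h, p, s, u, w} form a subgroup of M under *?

No

u*w = m, which is not in {b, c, h, p, s, u, w}.
The subset is not closed under *, so it is not a subgroup.
(Structurally, M here is isomorphic to the cyclic group Z_8.)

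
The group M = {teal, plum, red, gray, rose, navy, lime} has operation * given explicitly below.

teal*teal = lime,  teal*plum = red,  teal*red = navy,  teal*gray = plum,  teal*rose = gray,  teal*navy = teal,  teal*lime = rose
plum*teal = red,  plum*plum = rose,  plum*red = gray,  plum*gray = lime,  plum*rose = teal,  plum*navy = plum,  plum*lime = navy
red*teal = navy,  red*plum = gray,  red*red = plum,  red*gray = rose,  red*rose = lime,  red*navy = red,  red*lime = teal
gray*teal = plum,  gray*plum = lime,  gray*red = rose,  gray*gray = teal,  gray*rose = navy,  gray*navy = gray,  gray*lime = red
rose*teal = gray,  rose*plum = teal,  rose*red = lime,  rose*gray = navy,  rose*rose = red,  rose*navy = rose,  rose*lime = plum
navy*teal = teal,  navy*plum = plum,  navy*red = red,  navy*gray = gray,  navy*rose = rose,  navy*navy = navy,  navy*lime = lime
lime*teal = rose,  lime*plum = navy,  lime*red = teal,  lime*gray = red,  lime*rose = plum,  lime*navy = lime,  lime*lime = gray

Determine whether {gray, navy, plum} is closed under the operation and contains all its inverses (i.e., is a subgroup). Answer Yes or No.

plum*plum = rose, which is not in {gray, navy, plum}.
The subset is not closed under *, so it is not a subgroup.

No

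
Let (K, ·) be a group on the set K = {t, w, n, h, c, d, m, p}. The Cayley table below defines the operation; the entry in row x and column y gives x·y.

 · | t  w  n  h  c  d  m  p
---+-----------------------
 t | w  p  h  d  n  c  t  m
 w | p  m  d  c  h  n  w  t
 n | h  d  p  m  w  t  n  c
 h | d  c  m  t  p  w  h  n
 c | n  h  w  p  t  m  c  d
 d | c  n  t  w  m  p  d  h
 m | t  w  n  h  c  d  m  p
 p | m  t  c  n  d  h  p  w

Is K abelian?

Yes

Check whether the table is symmetric across its main diagonal.
Every entry (row x, col y) equals the entry (row y, col x), so K is abelian.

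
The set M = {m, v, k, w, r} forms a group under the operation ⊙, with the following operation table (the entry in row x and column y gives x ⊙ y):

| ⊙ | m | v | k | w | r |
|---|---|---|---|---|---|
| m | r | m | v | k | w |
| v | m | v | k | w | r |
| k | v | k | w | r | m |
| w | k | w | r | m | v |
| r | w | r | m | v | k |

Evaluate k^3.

r

k^1 = k
k^2 = k ⊙ k = w
k^3 = w ⊙ k = r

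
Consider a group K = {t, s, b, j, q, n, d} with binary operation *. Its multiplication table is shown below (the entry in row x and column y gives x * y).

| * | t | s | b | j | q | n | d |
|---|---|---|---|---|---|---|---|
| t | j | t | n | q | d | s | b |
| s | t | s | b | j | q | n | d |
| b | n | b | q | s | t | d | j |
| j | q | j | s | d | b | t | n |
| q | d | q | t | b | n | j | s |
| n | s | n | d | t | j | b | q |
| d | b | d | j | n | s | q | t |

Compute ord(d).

The identity element is s (its row matches the header).
d^1 = d
d^2 = d * d = t
d^3 = t * d = b
d^4 = b * d = j
d^5 = j * d = n
d^6 = n * d = q
d^7 = q * d = s
The first power of d equal to the identity is d^7, so ord(d) = 7.

7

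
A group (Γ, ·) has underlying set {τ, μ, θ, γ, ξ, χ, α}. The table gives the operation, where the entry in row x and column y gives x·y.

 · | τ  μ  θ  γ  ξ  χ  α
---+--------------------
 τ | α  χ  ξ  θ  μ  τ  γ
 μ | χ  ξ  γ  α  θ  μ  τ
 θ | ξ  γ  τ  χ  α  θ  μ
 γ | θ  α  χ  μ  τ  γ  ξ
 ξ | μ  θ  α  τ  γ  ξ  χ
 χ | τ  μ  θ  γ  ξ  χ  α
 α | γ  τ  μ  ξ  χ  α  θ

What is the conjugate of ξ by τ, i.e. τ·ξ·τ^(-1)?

ξ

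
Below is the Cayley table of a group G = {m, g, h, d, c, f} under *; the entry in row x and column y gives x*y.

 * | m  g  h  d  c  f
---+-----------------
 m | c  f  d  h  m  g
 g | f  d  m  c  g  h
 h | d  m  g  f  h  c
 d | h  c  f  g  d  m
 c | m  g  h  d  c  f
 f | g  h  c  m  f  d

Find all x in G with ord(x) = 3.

{d, g}

Identity is c. Compute the order of each non-identity element by repeated multiplication:
  m: m → c  (order 2)
  g: g → d → c  (order 3)
  h: h → g → m → d → f → c  (order 6)
  d: d → g → c  (order 3)
  f: f → d → m → g → h → c  (order 6)
Elements of order 3: {d, g}.
(Structurally, G here is isomorphic to the cyclic group Z_6.)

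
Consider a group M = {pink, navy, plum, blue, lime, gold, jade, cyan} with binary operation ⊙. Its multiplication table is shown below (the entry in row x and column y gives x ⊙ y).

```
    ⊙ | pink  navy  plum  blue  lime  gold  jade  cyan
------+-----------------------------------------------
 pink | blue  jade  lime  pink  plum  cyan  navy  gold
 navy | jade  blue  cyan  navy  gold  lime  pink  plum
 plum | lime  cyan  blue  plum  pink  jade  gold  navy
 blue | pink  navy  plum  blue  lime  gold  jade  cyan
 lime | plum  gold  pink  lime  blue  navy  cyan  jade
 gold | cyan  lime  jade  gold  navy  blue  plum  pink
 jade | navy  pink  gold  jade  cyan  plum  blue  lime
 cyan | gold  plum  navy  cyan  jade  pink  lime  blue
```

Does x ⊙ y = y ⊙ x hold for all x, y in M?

Check whether the table is symmetric across its main diagonal.
Every entry (row x, col y) equals the entry (row y, col x), so M is abelian.
(In fact M ≅ the elementary abelian group (Z_2)^3.)

Yes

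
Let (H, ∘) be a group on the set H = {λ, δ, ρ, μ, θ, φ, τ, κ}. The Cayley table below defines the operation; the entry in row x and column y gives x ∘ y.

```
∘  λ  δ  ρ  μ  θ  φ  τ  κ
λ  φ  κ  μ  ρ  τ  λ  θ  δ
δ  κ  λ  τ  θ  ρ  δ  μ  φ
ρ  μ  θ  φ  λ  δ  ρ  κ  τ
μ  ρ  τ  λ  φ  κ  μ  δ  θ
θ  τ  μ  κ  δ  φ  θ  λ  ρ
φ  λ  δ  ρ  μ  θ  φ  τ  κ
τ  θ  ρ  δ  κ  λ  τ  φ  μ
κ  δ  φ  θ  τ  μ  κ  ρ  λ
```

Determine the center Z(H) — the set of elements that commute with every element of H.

An element z is central iff its row equals its column in the table.
For θ: θ ∘ δ = μ ≠ ρ = δ ∘ θ, so θ ∉ Z.
Checking each element this way leaves Z(H) = {λ, φ}.
(Structurally, H here is isomorphic to the dihedral group D_4.)

{λ, φ}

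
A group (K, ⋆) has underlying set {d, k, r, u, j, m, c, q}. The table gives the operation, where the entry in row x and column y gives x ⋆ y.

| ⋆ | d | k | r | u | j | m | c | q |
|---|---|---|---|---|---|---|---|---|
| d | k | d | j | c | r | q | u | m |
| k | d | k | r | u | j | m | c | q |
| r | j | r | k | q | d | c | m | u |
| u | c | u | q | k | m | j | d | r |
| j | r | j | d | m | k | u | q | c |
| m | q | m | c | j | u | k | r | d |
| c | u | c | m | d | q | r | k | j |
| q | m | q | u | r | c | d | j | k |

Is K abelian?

Yes

Check whether the table is symmetric across its main diagonal.
Every entry (row x, col y) equals the entry (row y, col x), so K is abelian.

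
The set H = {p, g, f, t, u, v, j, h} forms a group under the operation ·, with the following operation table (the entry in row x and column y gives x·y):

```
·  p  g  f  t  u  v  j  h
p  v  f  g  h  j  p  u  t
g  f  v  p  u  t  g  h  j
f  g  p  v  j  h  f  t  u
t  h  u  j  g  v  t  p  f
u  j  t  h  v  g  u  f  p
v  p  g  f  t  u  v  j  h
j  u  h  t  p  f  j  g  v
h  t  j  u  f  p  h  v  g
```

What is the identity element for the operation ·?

The identity e satisfies e·x = x for all x, so its row in the table reproduces the column headers.
Row v reads: p, g, f, t, u, v, j, h — exactly the header order. So v is the identity.

v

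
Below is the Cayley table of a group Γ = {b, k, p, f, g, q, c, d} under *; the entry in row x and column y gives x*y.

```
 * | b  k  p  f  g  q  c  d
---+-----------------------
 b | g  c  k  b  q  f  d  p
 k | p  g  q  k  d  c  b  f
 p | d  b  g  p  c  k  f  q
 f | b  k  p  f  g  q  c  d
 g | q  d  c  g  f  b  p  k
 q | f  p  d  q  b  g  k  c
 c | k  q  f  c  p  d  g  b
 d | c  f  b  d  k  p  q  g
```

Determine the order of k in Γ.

The identity element is f (its row matches the header).
k^1 = k
k^2 = k*k = g
k^3 = g*k = d
k^4 = d*k = f
The first power of k equal to the identity is k^4, so ord(k) = 4.

4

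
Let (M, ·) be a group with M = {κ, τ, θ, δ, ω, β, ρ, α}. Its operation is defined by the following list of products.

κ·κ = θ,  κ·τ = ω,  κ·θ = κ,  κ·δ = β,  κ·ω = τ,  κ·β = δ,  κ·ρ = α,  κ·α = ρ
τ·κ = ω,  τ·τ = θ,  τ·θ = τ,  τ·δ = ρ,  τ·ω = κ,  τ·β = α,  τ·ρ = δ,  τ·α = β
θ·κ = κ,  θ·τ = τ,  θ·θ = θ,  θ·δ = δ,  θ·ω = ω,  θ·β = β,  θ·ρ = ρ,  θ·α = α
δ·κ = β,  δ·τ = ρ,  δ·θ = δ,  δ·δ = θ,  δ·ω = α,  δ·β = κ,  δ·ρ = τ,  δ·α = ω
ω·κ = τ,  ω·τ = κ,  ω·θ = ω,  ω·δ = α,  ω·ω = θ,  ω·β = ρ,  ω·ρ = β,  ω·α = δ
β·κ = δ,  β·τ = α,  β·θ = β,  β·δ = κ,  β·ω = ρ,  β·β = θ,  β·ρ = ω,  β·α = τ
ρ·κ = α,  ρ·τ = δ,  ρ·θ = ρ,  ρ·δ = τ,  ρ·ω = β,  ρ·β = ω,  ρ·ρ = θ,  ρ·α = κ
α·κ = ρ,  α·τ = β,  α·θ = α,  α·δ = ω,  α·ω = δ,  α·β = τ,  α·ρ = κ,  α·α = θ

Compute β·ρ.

Read row β, column ρ: β·ρ = ω.

ω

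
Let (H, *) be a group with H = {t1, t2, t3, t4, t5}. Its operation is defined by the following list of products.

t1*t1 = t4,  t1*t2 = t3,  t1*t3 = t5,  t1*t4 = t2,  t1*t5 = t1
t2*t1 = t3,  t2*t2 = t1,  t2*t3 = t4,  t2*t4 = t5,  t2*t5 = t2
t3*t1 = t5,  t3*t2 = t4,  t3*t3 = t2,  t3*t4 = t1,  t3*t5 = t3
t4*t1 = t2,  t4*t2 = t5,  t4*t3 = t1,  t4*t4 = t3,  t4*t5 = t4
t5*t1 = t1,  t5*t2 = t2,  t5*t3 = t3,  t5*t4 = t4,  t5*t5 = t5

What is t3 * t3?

t2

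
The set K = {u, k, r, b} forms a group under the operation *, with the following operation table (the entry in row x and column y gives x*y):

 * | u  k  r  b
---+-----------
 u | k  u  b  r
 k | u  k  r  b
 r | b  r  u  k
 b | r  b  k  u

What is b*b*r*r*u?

b*b = u
u*r = b
b*r = k
k*u = u
(Structurally, K here is isomorphic to the cyclic group Z_4.)

u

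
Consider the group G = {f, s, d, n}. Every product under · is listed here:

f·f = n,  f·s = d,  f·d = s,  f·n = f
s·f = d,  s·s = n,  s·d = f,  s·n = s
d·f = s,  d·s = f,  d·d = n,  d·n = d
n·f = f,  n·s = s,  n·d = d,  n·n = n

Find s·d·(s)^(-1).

The identity is n. In row s, the entry n sits in column s, so s^(-1) = s.
s·d = f
f·s = d

d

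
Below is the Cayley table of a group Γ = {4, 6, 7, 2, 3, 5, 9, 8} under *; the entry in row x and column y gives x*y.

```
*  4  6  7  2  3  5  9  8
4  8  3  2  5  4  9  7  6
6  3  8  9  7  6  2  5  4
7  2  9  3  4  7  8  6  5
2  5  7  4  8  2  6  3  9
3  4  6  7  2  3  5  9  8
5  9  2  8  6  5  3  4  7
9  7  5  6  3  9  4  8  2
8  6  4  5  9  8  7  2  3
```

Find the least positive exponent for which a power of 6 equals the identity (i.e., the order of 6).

4

The identity element is 3 (its row matches the header).
6^1 = 6
6^2 = 6*6 = 8
6^3 = 8*6 = 4
6^4 = 4*6 = 3
The first power of 6 equal to the identity is 6^4, so ord(6) = 4.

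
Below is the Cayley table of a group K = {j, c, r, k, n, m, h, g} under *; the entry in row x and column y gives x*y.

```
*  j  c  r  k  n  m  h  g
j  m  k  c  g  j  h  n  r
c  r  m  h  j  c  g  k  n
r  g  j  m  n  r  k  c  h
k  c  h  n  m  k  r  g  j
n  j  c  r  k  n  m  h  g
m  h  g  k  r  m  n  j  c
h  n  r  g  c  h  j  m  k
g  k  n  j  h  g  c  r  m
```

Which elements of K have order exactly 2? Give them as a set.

Identity is n. Compute the order of each non-identity element by repeated multiplication:
  j: j → m → h → n  (order 4)
  c: c → m → g → n  (order 4)
  r: r → m → k → n  (order 4)
  k: k → m → r → n  (order 4)
  m: m → n  (order 2)
  h: h → m → j → n  (order 4)
  g: g → m → c → n  (order 4)
Elements of order 2: {m}.
(Structurally, K here is isomorphic to the quaternion group Q_8.)

{m}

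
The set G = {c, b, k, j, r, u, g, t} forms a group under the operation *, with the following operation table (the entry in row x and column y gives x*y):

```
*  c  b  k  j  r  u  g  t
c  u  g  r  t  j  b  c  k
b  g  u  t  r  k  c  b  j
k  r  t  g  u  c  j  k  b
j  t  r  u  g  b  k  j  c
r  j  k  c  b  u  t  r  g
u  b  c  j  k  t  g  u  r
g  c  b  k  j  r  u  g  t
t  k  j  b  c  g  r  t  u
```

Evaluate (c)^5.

c^1 = c
c^2 = c*c = u
c^3 = u*c = b
c^4 = b*c = g
c^5 = g*c = c
(Structurally, G here is isomorphic to Z_2 x Z_4.)

c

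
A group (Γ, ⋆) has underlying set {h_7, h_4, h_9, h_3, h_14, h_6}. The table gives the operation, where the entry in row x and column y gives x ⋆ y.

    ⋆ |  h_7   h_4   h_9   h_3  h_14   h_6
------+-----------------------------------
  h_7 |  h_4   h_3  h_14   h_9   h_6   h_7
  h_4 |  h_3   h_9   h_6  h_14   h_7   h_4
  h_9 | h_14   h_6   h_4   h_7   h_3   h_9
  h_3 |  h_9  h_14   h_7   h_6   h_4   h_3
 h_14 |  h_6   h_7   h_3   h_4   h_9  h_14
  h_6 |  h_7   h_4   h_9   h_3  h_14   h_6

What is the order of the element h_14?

The identity element is h_6 (its row matches the header).
h_14^1 = h_14
h_14^2 = h_14 ⋆ h_14 = h_9
h_14^3 = h_9 ⋆ h_14 = h_3
h_14^4 = h_3 ⋆ h_14 = h_4
h_14^5 = h_4 ⋆ h_14 = h_7
h_14^6 = h_7 ⋆ h_14 = h_6
The first power of h_14 equal to the identity is h_14^6, so ord(h_14) = 6.

6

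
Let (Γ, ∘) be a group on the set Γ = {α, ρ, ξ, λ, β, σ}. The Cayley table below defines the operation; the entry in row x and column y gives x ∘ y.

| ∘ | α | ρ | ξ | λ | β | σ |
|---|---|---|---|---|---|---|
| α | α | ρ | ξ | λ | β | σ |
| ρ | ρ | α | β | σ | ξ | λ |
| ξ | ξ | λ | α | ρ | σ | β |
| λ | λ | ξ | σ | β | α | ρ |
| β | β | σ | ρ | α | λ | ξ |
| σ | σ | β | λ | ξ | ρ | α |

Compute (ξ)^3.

ξ^1 = ξ
ξ^2 = ξ ∘ ξ = α
ξ^3 = α ∘ ξ = ξ
(Structurally, Γ here is isomorphic to the symmetric group S_3.)

ξ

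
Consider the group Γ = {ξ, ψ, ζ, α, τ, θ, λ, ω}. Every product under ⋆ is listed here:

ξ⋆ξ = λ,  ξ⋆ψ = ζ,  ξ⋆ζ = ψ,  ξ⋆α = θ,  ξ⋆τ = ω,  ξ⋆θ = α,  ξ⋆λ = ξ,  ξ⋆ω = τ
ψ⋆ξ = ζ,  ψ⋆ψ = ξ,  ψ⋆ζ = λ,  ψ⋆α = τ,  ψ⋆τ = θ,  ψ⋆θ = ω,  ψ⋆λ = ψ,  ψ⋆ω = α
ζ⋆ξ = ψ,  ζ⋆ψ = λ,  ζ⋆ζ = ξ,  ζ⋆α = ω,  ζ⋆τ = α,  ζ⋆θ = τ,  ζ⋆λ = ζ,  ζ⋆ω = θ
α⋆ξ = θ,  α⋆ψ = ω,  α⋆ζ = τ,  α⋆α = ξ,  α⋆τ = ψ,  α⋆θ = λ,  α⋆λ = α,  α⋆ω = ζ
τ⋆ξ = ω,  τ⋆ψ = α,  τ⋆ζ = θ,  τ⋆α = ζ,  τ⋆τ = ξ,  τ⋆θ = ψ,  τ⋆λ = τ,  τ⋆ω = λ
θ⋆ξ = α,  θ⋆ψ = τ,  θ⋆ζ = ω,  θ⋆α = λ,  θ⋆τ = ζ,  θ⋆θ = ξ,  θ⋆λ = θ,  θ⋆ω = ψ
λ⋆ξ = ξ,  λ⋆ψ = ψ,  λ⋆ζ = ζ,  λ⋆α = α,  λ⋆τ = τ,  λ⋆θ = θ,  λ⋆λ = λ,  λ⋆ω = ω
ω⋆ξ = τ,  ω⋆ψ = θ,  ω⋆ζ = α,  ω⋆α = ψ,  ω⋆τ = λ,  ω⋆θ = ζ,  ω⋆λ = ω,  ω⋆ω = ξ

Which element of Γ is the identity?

λ

The identity e satisfies e ⋆ x = x for all x, so its row in the table reproduces the column headers.
Row λ reads: ξ, ψ, ζ, α, τ, θ, λ, ω — exactly the header order. So λ is the identity.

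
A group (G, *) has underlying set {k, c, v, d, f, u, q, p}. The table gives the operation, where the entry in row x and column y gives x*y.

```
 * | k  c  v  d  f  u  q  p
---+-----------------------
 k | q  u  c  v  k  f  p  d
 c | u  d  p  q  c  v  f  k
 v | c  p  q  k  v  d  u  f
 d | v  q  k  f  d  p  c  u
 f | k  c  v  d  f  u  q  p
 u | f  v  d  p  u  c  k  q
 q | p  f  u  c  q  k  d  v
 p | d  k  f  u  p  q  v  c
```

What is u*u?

c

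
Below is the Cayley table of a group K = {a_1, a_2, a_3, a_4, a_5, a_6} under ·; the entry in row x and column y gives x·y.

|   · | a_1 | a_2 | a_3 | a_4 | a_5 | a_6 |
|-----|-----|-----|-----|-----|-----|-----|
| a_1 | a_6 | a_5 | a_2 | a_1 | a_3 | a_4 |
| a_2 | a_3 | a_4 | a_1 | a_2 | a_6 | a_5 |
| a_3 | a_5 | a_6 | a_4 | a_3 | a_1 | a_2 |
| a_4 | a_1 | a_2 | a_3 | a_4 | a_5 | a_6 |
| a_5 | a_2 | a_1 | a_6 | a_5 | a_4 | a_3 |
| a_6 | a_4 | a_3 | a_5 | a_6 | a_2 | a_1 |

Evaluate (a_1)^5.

a_1^1 = a_1
a_1^2 = a_1·a_1 = a_6
a_1^3 = a_6·a_1 = a_4
a_1^4 = a_4·a_1 = a_1
a_1^5 = a_1·a_1 = a_6
(Structurally, K here is isomorphic to the symmetric group S_3.)

a_6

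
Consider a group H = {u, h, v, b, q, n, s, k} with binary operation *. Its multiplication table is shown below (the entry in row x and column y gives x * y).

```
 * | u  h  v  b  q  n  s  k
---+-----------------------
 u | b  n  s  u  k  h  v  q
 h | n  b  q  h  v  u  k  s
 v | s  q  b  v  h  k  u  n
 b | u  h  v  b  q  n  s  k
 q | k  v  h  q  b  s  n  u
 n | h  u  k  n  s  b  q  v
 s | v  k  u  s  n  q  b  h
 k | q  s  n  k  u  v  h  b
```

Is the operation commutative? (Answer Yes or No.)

Yes

Check whether the table is symmetric across its main diagonal.
Every entry (row x, col y) equals the entry (row y, col x), so H is abelian.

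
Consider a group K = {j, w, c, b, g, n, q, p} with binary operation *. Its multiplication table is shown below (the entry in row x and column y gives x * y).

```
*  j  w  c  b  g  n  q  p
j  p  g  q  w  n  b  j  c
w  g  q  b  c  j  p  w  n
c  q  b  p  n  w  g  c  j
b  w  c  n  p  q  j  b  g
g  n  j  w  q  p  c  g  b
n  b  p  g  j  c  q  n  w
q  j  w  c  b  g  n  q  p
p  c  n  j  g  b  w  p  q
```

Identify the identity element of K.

q

The identity e satisfies e * x = x for all x, so its row in the table reproduces the column headers.
Row q reads: j, w, c, b, g, n, q, p — exactly the header order. So q is the identity.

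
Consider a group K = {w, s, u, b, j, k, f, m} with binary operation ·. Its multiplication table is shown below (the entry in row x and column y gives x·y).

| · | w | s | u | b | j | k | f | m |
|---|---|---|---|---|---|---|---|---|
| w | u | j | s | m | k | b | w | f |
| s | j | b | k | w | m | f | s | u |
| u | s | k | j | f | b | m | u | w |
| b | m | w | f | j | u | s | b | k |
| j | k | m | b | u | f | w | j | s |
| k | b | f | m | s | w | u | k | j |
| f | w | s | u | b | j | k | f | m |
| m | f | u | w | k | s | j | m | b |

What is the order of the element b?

The identity element is f (its row matches the header).
b^1 = b
b^2 = b·b = j
b^3 = j·b = u
b^4 = u·b = f
The first power of b equal to the identity is b^4, so ord(b) = 4.

4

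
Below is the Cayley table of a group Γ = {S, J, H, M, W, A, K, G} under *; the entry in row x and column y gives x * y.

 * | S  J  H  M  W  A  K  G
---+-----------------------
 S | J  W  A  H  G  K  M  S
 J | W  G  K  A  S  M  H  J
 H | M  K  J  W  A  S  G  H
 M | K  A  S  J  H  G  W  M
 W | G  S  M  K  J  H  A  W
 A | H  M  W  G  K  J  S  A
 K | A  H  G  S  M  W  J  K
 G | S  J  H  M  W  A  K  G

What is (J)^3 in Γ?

J^1 = J
J^2 = J * J = G
J^3 = G * J = J
(Structurally, Γ here is isomorphic to the quaternion group Q_8.)

J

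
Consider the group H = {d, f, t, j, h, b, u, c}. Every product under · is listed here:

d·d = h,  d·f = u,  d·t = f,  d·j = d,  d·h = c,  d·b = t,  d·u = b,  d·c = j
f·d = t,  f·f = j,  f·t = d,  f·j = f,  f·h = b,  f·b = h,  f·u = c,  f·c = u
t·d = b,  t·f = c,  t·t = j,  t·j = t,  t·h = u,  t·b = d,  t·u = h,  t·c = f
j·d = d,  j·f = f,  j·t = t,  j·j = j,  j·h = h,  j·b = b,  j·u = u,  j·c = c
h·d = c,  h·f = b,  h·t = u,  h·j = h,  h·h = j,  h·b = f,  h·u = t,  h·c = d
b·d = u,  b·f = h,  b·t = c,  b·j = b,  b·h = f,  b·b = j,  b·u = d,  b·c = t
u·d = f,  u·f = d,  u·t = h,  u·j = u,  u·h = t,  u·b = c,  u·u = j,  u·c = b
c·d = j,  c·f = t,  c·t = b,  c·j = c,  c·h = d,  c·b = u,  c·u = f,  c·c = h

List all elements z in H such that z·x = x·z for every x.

An element z is central iff its row equals its column in the table.
For u: u·d = f ≠ b = d·u, so u ∉ Z.
Checking each element this way leaves Z(H) = {h, j}.
(Structurally, H here is isomorphic to the dihedral group D_4.)

{h, j}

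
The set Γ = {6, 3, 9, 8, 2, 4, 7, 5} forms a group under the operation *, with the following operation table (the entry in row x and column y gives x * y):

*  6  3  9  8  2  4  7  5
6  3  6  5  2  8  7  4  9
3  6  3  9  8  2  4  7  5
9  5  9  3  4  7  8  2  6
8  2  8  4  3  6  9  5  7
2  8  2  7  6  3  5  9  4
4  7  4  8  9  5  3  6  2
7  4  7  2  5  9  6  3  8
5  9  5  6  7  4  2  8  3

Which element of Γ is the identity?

3

The identity e satisfies e * x = x for all x, so its row in the table reproduces the column headers.
Row 3 reads: 6, 3, 9, 8, 2, 4, 7, 5 — exactly the header order. So 3 is the identity.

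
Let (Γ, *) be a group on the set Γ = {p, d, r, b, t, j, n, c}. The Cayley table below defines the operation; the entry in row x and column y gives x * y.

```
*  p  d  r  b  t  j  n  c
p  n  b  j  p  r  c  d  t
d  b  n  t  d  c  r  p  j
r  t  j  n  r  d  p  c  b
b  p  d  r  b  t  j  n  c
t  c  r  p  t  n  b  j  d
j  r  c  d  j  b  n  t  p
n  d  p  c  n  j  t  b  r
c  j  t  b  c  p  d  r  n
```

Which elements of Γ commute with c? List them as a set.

{b, c, n, r}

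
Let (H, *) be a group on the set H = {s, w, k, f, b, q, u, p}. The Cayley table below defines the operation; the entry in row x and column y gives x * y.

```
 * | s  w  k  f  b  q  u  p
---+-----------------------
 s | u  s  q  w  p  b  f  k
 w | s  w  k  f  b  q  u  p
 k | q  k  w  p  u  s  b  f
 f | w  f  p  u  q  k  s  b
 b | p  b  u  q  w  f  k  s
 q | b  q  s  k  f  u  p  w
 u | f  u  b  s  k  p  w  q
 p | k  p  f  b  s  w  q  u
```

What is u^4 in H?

w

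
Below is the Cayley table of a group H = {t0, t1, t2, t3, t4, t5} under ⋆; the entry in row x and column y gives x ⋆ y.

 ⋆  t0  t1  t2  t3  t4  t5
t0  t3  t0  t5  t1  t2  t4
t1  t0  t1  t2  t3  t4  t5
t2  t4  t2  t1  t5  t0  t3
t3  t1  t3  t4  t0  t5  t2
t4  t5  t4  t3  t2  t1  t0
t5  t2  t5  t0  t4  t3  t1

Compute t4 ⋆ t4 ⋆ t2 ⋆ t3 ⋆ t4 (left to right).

t4 ⋆ t4 = t1
t1 ⋆ t2 = t2
t2 ⋆ t3 = t5
t5 ⋆ t4 = t3

t3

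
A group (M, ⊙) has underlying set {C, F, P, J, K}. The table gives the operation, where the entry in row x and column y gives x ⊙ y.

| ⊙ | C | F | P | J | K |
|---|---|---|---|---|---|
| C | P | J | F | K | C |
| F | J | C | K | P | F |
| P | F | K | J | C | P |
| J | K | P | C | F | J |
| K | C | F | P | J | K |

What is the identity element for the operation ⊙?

K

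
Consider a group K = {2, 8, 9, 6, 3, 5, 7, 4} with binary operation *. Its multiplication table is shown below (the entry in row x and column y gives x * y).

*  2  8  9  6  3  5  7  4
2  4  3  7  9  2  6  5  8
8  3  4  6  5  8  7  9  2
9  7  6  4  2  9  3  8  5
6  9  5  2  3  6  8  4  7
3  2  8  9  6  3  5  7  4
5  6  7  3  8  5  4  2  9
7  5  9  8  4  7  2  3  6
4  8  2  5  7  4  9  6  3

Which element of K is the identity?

3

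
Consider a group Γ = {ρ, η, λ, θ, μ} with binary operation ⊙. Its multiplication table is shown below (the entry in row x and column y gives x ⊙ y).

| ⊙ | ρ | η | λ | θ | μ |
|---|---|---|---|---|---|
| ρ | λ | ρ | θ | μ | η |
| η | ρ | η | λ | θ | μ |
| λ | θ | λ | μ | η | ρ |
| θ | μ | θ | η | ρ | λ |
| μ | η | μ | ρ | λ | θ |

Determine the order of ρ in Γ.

The identity element is η (its row matches the header).
ρ^1 = ρ
ρ^2 = ρ ⊙ ρ = λ
ρ^3 = λ ⊙ ρ = θ
ρ^4 = θ ⊙ ρ = μ
ρ^5 = μ ⊙ ρ = η
The first power of ρ equal to the identity is ρ^5, so ord(ρ) = 5.

5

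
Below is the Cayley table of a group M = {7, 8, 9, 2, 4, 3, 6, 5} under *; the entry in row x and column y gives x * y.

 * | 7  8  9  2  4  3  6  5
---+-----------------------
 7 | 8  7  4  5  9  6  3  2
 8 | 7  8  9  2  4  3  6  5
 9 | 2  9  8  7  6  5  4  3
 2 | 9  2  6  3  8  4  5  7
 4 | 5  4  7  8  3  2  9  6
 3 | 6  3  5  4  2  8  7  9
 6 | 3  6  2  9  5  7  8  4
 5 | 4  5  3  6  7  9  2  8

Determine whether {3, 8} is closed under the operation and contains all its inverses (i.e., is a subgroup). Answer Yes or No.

Yes

{3, 8} contains the identity 8.
Checking products: every product of two elements of {3, 8} (read from the table) lies in {3, 8}, so the set is closed.
In a finite group, a nonempty closed subset is a subgroup. So {3, 8} ≤ M.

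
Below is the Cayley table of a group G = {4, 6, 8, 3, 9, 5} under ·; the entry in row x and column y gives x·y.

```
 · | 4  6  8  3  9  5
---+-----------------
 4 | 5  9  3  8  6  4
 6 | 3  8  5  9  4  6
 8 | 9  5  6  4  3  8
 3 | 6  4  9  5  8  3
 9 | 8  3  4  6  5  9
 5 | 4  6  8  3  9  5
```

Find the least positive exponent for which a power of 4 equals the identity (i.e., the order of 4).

2

The identity element is 5 (its row matches the header).
4^1 = 4
4^2 = 4·4 = 5
The first power of 4 equal to the identity is 4^2, so ord(4) = 2.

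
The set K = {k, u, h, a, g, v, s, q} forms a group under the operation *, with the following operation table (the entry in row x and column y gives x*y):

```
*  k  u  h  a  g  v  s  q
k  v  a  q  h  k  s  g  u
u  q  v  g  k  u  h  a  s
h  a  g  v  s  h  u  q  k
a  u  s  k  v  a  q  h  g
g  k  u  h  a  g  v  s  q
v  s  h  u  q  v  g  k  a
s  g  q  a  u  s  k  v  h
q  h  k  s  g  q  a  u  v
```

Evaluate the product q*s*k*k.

h

q*s = u
u*k = q
q*k = h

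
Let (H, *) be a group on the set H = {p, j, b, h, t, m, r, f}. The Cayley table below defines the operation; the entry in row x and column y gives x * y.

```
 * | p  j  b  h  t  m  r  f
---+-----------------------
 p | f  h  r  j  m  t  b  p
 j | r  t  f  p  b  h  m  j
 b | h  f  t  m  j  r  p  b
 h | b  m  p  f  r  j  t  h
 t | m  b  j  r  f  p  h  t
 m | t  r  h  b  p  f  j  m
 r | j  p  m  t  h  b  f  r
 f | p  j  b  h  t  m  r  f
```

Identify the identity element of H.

The identity e satisfies e * x = x for all x, so its row in the table reproduces the column headers.
Row f reads: p, j, b, h, t, m, r, f — exactly the header order. So f is the identity.

f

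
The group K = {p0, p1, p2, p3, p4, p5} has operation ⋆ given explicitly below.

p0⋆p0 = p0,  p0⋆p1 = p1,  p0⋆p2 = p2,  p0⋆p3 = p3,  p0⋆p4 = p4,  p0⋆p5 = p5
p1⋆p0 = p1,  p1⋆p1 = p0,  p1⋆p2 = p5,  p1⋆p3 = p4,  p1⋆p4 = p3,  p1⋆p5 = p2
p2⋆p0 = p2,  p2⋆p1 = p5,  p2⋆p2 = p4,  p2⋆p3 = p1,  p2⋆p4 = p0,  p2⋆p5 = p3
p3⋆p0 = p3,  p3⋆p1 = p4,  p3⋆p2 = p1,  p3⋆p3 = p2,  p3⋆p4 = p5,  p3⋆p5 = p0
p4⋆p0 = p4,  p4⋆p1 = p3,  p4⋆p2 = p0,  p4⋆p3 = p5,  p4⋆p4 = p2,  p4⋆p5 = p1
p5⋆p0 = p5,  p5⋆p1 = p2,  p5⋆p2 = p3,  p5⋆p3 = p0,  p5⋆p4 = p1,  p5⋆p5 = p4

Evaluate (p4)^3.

p4^1 = p4
p4^2 = p4 ⋆ p4 = p2
p4^3 = p2 ⋆ p4 = p0

p0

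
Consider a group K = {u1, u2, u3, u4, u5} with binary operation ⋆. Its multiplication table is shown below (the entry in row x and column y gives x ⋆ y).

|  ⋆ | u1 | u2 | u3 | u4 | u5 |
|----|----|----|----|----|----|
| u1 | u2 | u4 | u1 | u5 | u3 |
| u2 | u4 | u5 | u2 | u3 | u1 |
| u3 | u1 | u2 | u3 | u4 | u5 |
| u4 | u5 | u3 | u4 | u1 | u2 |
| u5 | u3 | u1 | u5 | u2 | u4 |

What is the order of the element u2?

The identity element is u3 (its row matches the header).
u2^1 = u2
u2^2 = u2 ⋆ u2 = u5
u2^3 = u5 ⋆ u2 = u1
u2^4 = u1 ⋆ u2 = u4
u2^5 = u4 ⋆ u2 = u3
The first power of u2 equal to the identity is u2^5, so ord(u2) = 5.

5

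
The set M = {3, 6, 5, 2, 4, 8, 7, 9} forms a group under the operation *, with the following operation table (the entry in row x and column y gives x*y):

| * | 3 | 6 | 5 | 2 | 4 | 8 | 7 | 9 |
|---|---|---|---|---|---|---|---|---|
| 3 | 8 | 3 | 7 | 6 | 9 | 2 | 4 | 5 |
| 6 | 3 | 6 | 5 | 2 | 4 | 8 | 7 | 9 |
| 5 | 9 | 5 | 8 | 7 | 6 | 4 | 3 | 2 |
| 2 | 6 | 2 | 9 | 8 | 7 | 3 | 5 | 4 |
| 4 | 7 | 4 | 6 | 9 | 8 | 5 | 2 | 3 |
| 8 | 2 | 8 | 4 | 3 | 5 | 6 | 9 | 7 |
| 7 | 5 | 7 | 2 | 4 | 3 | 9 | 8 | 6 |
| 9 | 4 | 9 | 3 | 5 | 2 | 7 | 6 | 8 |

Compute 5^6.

8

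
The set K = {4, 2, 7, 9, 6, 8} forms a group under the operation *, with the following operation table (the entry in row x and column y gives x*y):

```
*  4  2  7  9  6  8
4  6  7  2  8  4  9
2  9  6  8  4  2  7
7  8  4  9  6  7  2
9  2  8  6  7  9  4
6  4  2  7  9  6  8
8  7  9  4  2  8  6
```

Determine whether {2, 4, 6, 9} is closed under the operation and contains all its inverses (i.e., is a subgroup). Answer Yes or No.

9*9 = 7, which is not in {2, 4, 6, 9}.
The subset is not closed under *, so it is not a subgroup.

No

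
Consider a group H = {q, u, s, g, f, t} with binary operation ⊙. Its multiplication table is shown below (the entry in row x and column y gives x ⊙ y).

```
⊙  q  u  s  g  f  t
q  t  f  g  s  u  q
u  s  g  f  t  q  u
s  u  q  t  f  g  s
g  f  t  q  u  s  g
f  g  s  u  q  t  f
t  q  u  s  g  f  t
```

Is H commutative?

g ⊙ q = f but q ⊙ g = s.
Since g and q do not commute, H is not abelian.

No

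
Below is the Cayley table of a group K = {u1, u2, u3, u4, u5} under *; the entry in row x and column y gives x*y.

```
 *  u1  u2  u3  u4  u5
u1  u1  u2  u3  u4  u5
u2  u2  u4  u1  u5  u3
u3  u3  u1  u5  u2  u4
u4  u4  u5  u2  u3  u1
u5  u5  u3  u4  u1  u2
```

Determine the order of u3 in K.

The identity element is u1 (its row matches the header).
u3^1 = u3
u3^2 = u3*u3 = u5
u3^3 = u5*u3 = u4
u3^4 = u4*u3 = u2
u3^5 = u2*u3 = u1
The first power of u3 equal to the identity is u3^5, so ord(u3) = 5.

5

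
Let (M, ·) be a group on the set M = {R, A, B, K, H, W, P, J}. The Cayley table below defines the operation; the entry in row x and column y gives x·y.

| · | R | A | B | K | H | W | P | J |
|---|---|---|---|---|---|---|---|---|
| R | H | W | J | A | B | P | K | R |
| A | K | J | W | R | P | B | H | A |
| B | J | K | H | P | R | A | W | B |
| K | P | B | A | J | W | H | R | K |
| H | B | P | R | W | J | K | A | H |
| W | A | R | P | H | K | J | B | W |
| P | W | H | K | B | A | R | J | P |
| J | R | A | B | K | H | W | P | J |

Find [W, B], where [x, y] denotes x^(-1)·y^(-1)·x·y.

Identity is J; from the table W^(-1) = W and B^(-1) = R.
W·R = A
A·W = B
B·B = H

H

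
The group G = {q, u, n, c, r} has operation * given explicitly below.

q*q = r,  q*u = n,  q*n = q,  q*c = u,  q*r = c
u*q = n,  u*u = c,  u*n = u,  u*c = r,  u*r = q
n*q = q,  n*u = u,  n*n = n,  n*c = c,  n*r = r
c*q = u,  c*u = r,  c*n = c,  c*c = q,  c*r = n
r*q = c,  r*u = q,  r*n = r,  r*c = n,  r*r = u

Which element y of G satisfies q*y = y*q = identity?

u

First locate the identity: row n matches the header, so n is the identity.
Scan row q for n: q*u = n. Hence q^(-1) = u.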